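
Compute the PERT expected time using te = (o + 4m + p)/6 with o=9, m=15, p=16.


te = (o + 4m + p) / 6
= (9 + 4×15 + 16) / 6
= (9 + 60 + 16) / 6
= 85 / 6
= 14.17


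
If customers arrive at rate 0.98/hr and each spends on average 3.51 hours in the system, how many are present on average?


Little's law: L = λ × W
= 0.98 × 3.51
= 3.44


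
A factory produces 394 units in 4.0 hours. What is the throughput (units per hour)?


Throughput = units / time
= 394 / 4.0
= 98.5 units/hour


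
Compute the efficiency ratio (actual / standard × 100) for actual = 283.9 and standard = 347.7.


Efficiency = (actual / standard) × 100
= (283.9 / 347.7) × 100
= 81.7%


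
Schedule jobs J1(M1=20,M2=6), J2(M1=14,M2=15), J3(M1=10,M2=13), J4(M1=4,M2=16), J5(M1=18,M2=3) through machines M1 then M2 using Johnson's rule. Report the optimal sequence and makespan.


Johnson's rule:
Group 1 (M1≤M2, sort by M1): ['J4', 'J3', 'J2']
Group 2 (M1>M2, sort desc M2): ['J1', 'J5']
Sequence: J4 → J3 → J2 → J1 → J5
Makespan calculation:
  J4: M1 done=4, M2 done=20
  J3: M1 done=14, M2 done=33
  J2: M1 done=28, M2 done=48
  J1: M1 done=48, M2 done=54
  J5: M1 done=66, M2 done=69
= Sequence: J4 → J3 → J2 → J1 → J5, Makespan: 69


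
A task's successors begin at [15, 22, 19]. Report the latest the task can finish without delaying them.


LF = min of all successor start times
Successors start at: [15, 22, 19]
LF = min(15, 22, 19)
= 15


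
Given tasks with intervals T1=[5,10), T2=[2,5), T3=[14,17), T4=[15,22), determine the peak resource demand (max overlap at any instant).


Check each time point for overlaps:
  t=15: 2 tasks active (T3, T4)
Max concurrent = 2


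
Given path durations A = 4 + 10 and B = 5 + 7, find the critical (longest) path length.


Path A: 4 + 10 = 14
Path B: 5 + 7 = 12
Critical path = longest = max(14, 12)
= 14 (Path A)


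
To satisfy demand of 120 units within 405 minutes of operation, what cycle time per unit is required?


Cycle time = available time / demand
= 405 / 120
= 3.38 min/unit


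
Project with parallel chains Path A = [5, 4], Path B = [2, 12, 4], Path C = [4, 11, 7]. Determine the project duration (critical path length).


Path A: 5 + 4 = 9
Path B: 2 + 12 + 4 = 18
Path C: 4 + 11 + 7 = 22
Critical path = longest = max(9, 18, 22)
= 22 (Path C)


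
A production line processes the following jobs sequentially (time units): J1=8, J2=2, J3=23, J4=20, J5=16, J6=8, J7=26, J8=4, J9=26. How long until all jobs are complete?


Sequential makespan: sum all processing times
= 8 + 2 + 23 + 20 + 16 + 8 + 26 + 4 + 26
= 133 time units


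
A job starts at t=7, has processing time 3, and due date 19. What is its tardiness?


Completion = start + processing = 7 + 3 = 10
Tardiness = max(0, C - d) = max(0, 10 - 19)
= max(0, -9)
= 0


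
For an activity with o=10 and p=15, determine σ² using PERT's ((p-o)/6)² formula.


σ² = ((p - o) / 6)² = (p - o)² / 36
= (15 - 10)² / 36
= 5² / 36
= 25 / 36
= 0.6944


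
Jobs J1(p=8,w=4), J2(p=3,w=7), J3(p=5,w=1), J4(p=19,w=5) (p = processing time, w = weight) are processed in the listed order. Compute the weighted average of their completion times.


Completion times:
  J1: C=8, w×C=4×8=32
  J2: C=11, w×C=7×11=77
  J3: C=16, w×C=1×16=16
  J4: C=35, w×C=5×35=175
Sum w×C = 300
Sum w = 17
Weighted avg = 300/17
= 17.65


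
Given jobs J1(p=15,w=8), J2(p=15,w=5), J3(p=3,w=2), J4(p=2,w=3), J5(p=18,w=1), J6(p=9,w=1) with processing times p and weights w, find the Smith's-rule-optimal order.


WSPT (Smith's rule): sort by p/w ascending
  J4: p/w = 2/3 = 0.667
  J3: p/w = 3/2 = 1.500
  J1: p/w = 15/8 = 1.875
  J2: p/w = 15/5 = 3.000
  J6: p/w = 9/1 = 9.000
  J5: p/w = 18/1 = 18.000
Order: J4 → J3 → J1 → J2 → J6 → J5


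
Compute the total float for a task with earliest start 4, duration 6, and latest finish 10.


EF = ES + duration = 4 + 6 = 10
LS = LF - duration = 10 - 6 = 4
Total Float = LF - EF = 10 - 10
(or LS - ES = 4 - 4)
= 0


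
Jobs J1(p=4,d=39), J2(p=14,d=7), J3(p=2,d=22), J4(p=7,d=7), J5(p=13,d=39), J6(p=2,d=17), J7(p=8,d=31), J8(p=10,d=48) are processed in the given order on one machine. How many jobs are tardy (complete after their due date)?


Completion vs due date:
  J1: C=4, d=39 → on time
  J2: C=18, d=7 → TARDY
  J3: C=20, d=22 → on time
  J4: C=27, d=7 → TARDY
  J5: C=40, d=39 → TARDY
  J6: C=42, d=17 → TARDY
  J7: C=50, d=31 → TARDY
  J8: C=60, d=48 → TARDY
Tardy jobs: J2, J4, J5, J6, J7, J8
Count = 6


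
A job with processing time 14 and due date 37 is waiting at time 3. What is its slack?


Slack = due - current_time - processing
= 37 - 3 - 14
= 20


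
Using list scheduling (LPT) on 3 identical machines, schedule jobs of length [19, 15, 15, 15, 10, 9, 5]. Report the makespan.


Jobs (LPT sorted): [19, 15, 15, 15, 10, 9, 5]
Machines: 3
  J=19 → Machine 1 (load: 0+19=19)
  J=15 → Machine 2 (load: 0+15=15)
  J=15 → Machine 3 (load: 0+15=15)
  J=15 → Machine 2 (load: 15+15=30)
  J=10 → Machine 3 (load: 15+10=25)
  J=9 → Machine 1 (load: 19+9=28)
  J=5 → Machine 3 (load: 25+5=30)
Machine loads: [28, 30, 30]
Makespan = max = 30 time units


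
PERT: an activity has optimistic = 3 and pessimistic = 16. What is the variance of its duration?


σ² = ((p - o) / 6)² = (p - o)² / 36
= (16 - 3)² / 36
= 13² / 36
= 169 / 36
= 4.6944


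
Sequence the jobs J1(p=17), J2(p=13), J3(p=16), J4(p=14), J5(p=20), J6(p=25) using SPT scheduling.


SPT: sort by shortest processing time
  J2: p=13
  J4: p=14
  J3: p=16
  J1: p=17
  J5: p=20
  J6: p=25
Order: J2 → J4 → J3 → J1 → J5 → J6


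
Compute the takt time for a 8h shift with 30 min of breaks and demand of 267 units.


Available = 8×60 - 30 = 450 min
Takt time = 450 / 267
= 1.69 min/unit


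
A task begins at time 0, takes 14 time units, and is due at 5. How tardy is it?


Completion = start + processing = 0 + 14 = 14
Tardiness = max(0, C - d) = max(0, 14 - 5)
= max(0, 9)
= 9


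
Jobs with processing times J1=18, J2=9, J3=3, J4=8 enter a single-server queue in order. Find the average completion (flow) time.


Completion times:
  J1: completes at 18
  J2: completes at 27
  J3: completes at 30
  J4: completes at 38
Sum = 113
Average = 113/4
= 28.25


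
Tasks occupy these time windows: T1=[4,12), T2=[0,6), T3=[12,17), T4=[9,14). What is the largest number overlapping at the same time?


Check each time point for overlaps:
  t=4: 2 tasks active (T1, T2)
Max concurrent = 2


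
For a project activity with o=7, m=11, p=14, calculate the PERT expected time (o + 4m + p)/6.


te = (o + 4m + p) / 6
= (7 + 4×11 + 14) / 6
= (7 + 44 + 14) / 6
= 65 / 6
= 10.83


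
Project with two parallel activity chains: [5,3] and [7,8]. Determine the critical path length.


Path A: 5 + 3 = 8
Path B: 7 + 8 = 15
Critical path = longest = max(8, 15)
= 15 (Path B)


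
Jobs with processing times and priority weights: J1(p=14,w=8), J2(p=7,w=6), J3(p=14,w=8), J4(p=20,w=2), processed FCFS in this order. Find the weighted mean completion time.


Completion times:
  J1: C=14, w×C=8×14=112
  J2: C=21, w×C=6×21=126
  J3: C=35, w×C=8×35=280
  J4: C=55, w×C=2×55=110
Sum w×C = 628
Sum w = 24
Weighted avg = 628/24
= 26.17


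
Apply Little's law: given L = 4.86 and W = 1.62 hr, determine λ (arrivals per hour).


Little's law: L = λW → λ = L / W
= 4.86 / 1.62
= 3.00 per hour


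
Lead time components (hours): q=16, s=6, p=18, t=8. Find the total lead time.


Lead time = queue + setup + processing + transit
= 16 + 6 + 18 + 8
= 48 hours


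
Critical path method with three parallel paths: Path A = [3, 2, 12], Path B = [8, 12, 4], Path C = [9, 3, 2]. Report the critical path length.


Path A: 3 + 2 + 12 = 17
Path B: 8 + 12 + 4 = 24
Path C: 9 + 3 + 2 = 14
Critical path = longest = max(17, 24, 14)
= 24 (Path B)


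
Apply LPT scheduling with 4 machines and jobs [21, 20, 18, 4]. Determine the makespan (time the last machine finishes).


Jobs (LPT sorted): [21, 20, 18, 4]
Machines: 4
  J=21 → Machine 1 (load: 0+21=21)
  J=20 → Machine 2 (load: 0+20=20)
  J=18 → Machine 3 (load: 0+18=18)
  J=4 → Machine 4 (load: 0+4=4)
Machine loads: [21, 20, 18, 4]
Makespan = max = 21 time units


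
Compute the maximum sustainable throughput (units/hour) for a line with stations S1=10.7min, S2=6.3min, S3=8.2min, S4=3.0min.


Bottleneck = longest station time
Station times: [10.7, 6.3, 8.2, 3.0]
Max = 10.7 min
Rate = 60 / 10.7
= 5.61 units/hour (bottleneck: 10.7min)


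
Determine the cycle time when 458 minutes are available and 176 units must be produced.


Cycle time = available time / demand
= 458 / 176
= 2.60 min/unit


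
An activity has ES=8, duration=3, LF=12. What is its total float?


EF = ES + duration = 8 + 3 = 11
LS = LF - duration = 12 - 3 = 9
Total Float = LF - EF = 12 - 11
(or LS - ES = 9 - 8)
= 1


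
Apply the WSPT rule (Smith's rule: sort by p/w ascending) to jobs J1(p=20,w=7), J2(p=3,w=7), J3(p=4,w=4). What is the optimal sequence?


WSPT (Smith's rule): sort by p/w ascending
  J2: p/w = 3/7 = 0.429
  J3: p/w = 4/4 = 1.000
  J1: p/w = 20/7 = 2.857
Order: J2 → J3 → J1


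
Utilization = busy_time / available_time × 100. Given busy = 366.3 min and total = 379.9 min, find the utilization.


Utilization = busy / total × 100
= 366.3 / 379.9 × 100
= 96.4%


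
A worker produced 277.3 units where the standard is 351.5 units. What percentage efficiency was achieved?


Efficiency = (actual / standard) × 100
= (277.3 / 351.5) × 100
= 78.9%


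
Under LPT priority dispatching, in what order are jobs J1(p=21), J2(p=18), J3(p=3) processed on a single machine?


LPT: sort by longest processing time first
  J1: p=21
  J2: p=18
  J3: p=3
Order: J1 → J2 → J3


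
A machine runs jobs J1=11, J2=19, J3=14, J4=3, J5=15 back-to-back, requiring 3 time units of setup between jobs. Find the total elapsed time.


Makespan = Σ processing + (n-1) × setup
= (11 + 19 + 14 + 3 + 15) + (5-1)×3
= 62 + 12
= 74 time units


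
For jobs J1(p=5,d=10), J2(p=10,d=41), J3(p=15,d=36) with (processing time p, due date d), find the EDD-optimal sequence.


EDD: sort by earliest due date
  J1: d=10, p=5
  J3: d=36, p=15
  J2: d=41, p=10
Order: J1 → J3 → J2


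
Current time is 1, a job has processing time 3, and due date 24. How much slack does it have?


Slack = due - current_time - processing
= 24 - 1 - 3
= 20


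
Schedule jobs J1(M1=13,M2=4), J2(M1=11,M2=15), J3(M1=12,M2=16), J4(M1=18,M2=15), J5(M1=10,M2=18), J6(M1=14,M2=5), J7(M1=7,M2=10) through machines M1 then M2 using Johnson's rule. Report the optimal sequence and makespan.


Johnson's rule:
Group 1 (M1≤M2, sort by M1): ['J7', 'J5', 'J2', 'J3']
Group 2 (M1>M2, sort desc M2): ['J4', 'J6', 'J1']
Sequence: J7 → J5 → J2 → J3 → J4 → J6 → J1
Makespan calculation:
  J7: M1 done=7, M2 done=17
  J5: M1 done=17, M2 done=35
  J2: M1 done=28, M2 done=50
  J3: M1 done=40, M2 done=66
  J4: M1 done=58, M2 done=81
  J6: M1 done=72, M2 done=86
  J1: M1 done=85, M2 done=90
= Sequence: J7 → J5 → J2 → J3 → J4 → J6 → J1, Makespan: 90


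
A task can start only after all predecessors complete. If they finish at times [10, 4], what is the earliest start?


ES = max of all predecessor completion times
Predecessors: [10, 4]
ES = max(10, 4)
= 10


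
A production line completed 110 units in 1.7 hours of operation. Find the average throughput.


Throughput = units / time
= 110 / 1.7
= 64.7 units/hour


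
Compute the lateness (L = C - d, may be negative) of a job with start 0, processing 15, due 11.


Completion = 0 + 15 = 15
Lateness = C - d = 15 - 11
= 4


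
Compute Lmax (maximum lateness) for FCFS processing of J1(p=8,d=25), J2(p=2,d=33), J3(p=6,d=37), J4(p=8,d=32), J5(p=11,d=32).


Lateness per job (L = C - d):
  J1: C=8, d=25, L=-17
  J2: C=10, d=33, L=-23
  J3: C=16, d=37, L=-21
  J4: C=24, d=32, L=-8
  J5: C=35, d=32, L=3
Lmax = max(-17, -23, -21, -8, 3)
= 3


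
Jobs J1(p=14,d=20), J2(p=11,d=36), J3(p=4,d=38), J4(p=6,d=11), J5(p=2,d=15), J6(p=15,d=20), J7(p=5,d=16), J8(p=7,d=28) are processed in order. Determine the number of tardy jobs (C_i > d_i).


Completion vs due date:
  J1: C=14, d=20 → on time
  J2: C=25, d=36 → on time
  J3: C=29, d=38 → on time
  J4: C=35, d=11 → TARDY
  J5: C=37, d=15 → TARDY
  J6: C=52, d=20 → TARDY
  J7: C=57, d=16 → TARDY
  J8: C=64, d=28 → TARDY
Tardy jobs: J4, J5, J6, J7, J8
Count = 5


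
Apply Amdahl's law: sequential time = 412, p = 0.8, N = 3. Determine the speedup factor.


Amdahl's law: T_p = T × ((1-p) + p/N)
= 412 × ((1-0.8) + 0.8/3)
= 412 × (0.20 + 0.2667)
= 412 × 0.4667
= 192.27
Speedup = 412/192.27
= 2.14×


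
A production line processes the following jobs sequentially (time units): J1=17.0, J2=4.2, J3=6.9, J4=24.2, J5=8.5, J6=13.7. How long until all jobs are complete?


Sequential makespan: sum all processing times
= 17.0 + 4.2 + 6.9 + 24.2 + 8.5 + 13.7
= 74.5 time units


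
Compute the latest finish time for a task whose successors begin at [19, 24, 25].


LF = min of all successor start times
Successors start at: [19, 24, 25]
LF = min(19, 24, 25)
= 19


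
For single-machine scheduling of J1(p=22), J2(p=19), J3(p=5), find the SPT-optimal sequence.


SPT: sort by shortest processing time
  J3: p=5
  J2: p=19
  J1: p=22
Order: J3 → J2 → J1


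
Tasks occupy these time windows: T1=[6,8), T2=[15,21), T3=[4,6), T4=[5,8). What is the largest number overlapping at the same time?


Check each time point for overlaps:
  t=5: 2 tasks active (T3, T4)
Max concurrent = 2


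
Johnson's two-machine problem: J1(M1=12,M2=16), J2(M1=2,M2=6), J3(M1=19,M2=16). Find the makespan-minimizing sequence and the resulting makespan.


Johnson's rule:
Group 1 (M1≤M2, sort by M1): ['J2', 'J1']
Group 2 (M1>M2, sort desc M2): ['J3']
Sequence: J2 → J1 → J3
Makespan calculation:
  J2: M1 done=2, M2 done=8
  J1: M1 done=14, M2 done=30
  J3: M1 done=33, M2 done=49
= Sequence: J2 → J1 → J3, Makespan: 49


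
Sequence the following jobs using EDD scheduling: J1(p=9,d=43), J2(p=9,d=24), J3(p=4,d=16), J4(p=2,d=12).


EDD: sort by earliest due date
  J4: d=12, p=2
  J3: d=16, p=4
  J2: d=24, p=9
  J1: d=43, p=9
Order: J4 → J3 → J2 → J1


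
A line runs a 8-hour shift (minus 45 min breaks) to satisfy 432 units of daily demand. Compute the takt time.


Available = 8×60 - 45 = 435 min
Takt time = 435 / 432
= 1.01 min/unit


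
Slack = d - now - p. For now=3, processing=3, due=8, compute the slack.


Slack = due - current_time - processing
= 8 - 3 - 3
= 2


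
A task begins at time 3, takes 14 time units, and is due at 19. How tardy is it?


Completion = start + processing = 3 + 14 = 17
Tardiness = max(0, C - d) = max(0, 17 - 19)
= max(0, -2)
= 0


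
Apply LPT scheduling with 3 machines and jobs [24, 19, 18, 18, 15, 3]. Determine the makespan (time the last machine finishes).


Jobs (LPT sorted): [24, 19, 18, 18, 15, 3]
Machines: 3
  J=24 → Machine 1 (load: 0+24=24)
  J=19 → Machine 2 (load: 0+19=19)
  J=18 → Machine 3 (load: 0+18=18)
  J=18 → Machine 3 (load: 18+18=36)
  J=15 → Machine 2 (load: 19+15=34)
  J=3 → Machine 1 (load: 24+3=27)
Machine loads: [27, 34, 36]
Makespan = max = 36 time units


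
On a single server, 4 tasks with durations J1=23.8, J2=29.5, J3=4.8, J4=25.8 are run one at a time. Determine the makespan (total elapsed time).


Sequential makespan: sum all processing times
= 23.8 + 29.5 + 4.8 + 25.8
= 83.9 time units


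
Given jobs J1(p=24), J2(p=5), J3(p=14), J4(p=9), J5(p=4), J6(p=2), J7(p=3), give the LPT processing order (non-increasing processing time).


LPT: sort by longest processing time first
  J1: p=24
  J3: p=14
  J4: p=9
  J2: p=5
  J5: p=4
  J7: p=3
  J6: p=2
Order: J1 → J3 → J4 → J2 → J5 → J7 → J6


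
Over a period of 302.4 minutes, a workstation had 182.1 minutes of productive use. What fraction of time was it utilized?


Utilization = busy / total × 100
= 182.1 / 302.4 × 100
= 60.2%


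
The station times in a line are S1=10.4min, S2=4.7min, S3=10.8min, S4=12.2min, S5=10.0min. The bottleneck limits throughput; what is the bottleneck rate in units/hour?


Bottleneck = longest station time
Station times: [10.4, 4.7, 10.8, 12.2, 10.0]
Max = 12.2 min
Rate = 60 / 12.2
= 4.92 units/hour (bottleneck: 12.2min)


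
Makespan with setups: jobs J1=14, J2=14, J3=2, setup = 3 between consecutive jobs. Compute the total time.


Makespan = Σ processing + (n-1) × setup
= (14 + 14 + 2) + (3-1)×3
= 30 + 6
= 36 time units


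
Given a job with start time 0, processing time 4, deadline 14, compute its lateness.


Completion = 0 + 4 = 4
Lateness = C - d = 4 - 14
= -10


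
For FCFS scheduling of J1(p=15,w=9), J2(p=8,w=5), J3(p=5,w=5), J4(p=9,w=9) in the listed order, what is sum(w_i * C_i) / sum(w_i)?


Completion times:
  J1: C=15, w×C=9×15=135
  J2: C=23, w×C=5×23=115
  J3: C=28, w×C=5×28=140
  J4: C=37, w×C=9×37=333
Sum w×C = 723
Sum w = 28
Weighted avg = 723/28
= 25.82


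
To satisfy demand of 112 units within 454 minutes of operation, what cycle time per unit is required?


Cycle time = available time / demand
= 454 / 112
= 4.05 min/unit


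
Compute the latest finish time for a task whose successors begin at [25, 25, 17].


LF = min of all successor start times
Successors start at: [25, 25, 17]
LF = min(25, 25, 17)
= 17


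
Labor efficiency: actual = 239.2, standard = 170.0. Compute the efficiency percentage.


Efficiency = (actual / standard) × 100
= (239.2 / 170.0) × 100
= 140.7%


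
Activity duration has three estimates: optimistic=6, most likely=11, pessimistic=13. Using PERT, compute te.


te = (o + 4m + p) / 6
= (6 + 4×11 + 13) / 6
= (6 + 44 + 13) / 6
= 63 / 6
= 10.50


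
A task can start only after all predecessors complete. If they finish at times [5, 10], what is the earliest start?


ES = max of all predecessor completion times
Predecessors: [5, 10]
ES = max(5, 10)
= 10


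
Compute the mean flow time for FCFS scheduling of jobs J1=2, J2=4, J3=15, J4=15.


Completion times:
  J1: completes at 2
  J2: completes at 6
  J3: completes at 21
  J4: completes at 36
Sum = 65
Average = 65/4
= 16.25


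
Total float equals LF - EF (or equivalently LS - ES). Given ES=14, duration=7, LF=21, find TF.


EF = ES + duration = 14 + 7 = 21
LS = LF - duration = 21 - 7 = 14
Total Float = LF - EF = 21 - 21
(or LS - ES = 14 - 14)
= 0


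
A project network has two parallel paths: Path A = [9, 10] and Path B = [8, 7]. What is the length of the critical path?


Path A: 9 + 10 = 19
Path B: 8 + 7 = 15
Critical path = longest = max(19, 15)
= 19 (Path A)


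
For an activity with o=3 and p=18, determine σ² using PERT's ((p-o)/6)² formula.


σ² = ((p - o) / 6)² = (p - o)² / 36
= (18 - 3)² / 36
= 15² / 36
= 225 / 36
= 6.2500


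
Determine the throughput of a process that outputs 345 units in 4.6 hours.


Throughput = units / time
= 345 / 4.6
= 75.0 units/hour


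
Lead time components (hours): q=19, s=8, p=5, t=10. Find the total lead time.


Lead time = queue + setup + processing + transit
= 19 + 8 + 5 + 10
= 42 hours


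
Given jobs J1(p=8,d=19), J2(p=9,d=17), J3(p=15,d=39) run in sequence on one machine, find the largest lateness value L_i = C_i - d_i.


Lateness per job (L = C - d):
  J1: C=8, d=19, L=-11
  J2: C=17, d=17, L=0
  J3: C=32, d=39, L=-7
Lmax = max(-11, 0, -7)
= 0


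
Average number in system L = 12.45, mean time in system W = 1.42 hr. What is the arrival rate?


Little's law: L = λW → λ = L / W
= 12.45 / 1.42
= 8.77 per hour


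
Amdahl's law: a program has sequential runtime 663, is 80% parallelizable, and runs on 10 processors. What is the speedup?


Amdahl's law: T_p = T × ((1-p) + p/N)
= 663 × ((1-0.8) + 0.8/10)
= 663 × (0.20 + 0.0800)
= 663 × 0.2800
= 185.64
Speedup = 663/185.64
= 3.57×


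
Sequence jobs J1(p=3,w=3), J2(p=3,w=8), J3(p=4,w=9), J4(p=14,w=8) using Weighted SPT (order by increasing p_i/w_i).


WSPT (Smith's rule): sort by p/w ascending
  J2: p/w = 3/8 = 0.375
  J3: p/w = 4/9 = 0.444
  J1: p/w = 3/3 = 1.000
  J4: p/w = 14/8 = 1.750
Order: J2 → J3 → J1 → J4


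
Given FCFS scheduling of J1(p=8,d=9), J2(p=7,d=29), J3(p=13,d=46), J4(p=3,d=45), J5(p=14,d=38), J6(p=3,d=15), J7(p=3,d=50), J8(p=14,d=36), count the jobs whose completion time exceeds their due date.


Completion vs due date:
  J1: C=8, d=9 → on time
  J2: C=15, d=29 → on time
  J3: C=28, d=46 → on time
  J4: C=31, d=45 → on time
  J5: C=45, d=38 → TARDY
  J6: C=48, d=15 → TARDY
  J7: C=51, d=50 → TARDY
  J8: C=65, d=36 → TARDY
Tardy jobs: J5, J6, J7, J8
Count = 4


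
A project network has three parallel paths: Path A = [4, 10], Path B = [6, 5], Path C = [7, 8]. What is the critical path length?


Path A: 4 + 10 = 14
Path B: 6 + 5 = 11
Path C: 7 + 8 = 15
Critical path = longest = max(14, 11, 15)
= 15 (Path C)


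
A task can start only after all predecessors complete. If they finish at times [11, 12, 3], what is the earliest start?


ES = max of all predecessor completion times
Predecessors: [11, 12, 3]
ES = max(11, 12, 3)
= 12


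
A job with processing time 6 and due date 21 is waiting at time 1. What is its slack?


Slack = due - current_time - processing
= 21 - 1 - 6
= 14


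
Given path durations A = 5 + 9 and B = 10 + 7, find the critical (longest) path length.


Path A: 5 + 9 = 14
Path B: 10 + 7 = 17
Critical path = longest = max(14, 17)
= 17 (Path B)


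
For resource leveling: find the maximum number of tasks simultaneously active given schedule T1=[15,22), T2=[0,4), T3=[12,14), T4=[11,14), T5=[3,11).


Check each time point for overlaps:
  t=3: 2 tasks active (T2, T5)
Max concurrent = 2


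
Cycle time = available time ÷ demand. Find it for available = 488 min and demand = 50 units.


Cycle time = available time / demand
= 488 / 50
= 9.76 min/unit


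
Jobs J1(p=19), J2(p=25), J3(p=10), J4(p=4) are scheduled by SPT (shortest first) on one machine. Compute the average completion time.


SPT order: J4 → J3 → J1 → J2
Completion times:
  J4: C=4
  J3: C=14
  J1: C=33
  J2: C=58
Sum = 109, n = 4
Mean flow = 109/4
= 27.25


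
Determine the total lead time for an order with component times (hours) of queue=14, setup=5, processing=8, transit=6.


Lead time = queue + setup + processing + transit
= 14 + 5 + 8 + 6
= 33 hours


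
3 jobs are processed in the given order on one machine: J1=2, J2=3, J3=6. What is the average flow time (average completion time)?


Completion times:
  J1: completes at 2
  J2: completes at 5
  J3: completes at 11
Sum = 18
Average = 18/3
= 6.00


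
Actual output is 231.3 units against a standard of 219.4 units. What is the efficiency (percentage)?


Efficiency = (actual / standard) × 100
= (231.3 / 219.4) × 100
= 105.4%


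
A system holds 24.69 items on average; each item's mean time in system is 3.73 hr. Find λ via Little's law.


Little's law: L = λW → λ = L / W
= 24.69 / 3.73
= 6.62 per hour


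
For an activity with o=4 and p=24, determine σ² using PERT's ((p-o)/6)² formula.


σ² = ((p - o) / 6)² = (p - o)² / 36
= (24 - 4)² / 36
= 20² / 36
= 400 / 36
= 11.1111


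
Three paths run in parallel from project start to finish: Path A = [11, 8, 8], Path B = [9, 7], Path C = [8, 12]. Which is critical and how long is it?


Path A: 11 + 8 + 8 = 27
Path B: 9 + 7 = 16
Path C: 8 + 12 = 20
Critical path = longest = max(27, 16, 20)
= 27 (Path A)


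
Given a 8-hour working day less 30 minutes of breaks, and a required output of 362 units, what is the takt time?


Available = 8×60 - 30 = 450 min
Takt time = 450 / 362
= 1.24 min/unit


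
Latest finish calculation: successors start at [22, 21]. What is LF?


LF = min of all successor start times
Successors start at: [22, 21]
LF = min(22, 21)
= 21


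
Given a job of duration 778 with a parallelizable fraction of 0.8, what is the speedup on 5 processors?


Amdahl's law: T_p = T × ((1-p) + p/N)
= 778 × ((1-0.8) + 0.8/5)
= 778 × (0.20 + 0.1600)
= 778 × 0.3600
= 280.08
Speedup = 778/280.08
= 2.78×


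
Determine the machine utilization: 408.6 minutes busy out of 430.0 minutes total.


Utilization = busy / total × 100
= 408.6 / 430.0 × 100
= 95.0%


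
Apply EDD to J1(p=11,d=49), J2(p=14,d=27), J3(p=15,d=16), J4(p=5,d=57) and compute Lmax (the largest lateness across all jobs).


EDD order: J3 → J2 → J1 → J4
Completion and lateness:
  J3: C=15, d=16, L=15-16=-1
  J2: C=29, d=27, L=29-27=2
  J1: C=40, d=49, L=40-49=-9
  J4: C=45, d=57, L=45-57=-12
Lmax = max(-1, 2, -9, -12)
= 2


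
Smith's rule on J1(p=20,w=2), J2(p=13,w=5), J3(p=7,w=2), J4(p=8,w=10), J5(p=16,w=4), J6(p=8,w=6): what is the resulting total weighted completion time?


WSPT order (by p/w): J4 → J6 → J2 → J3 → J5 → J1
  J4: C=8, w·C=10×8=80
  J6: C=16, w·C=6×16=96
  J2: C=29, w·C=5×29=145
  J3: C=36, w·C=2×36=72
  J5: C=52, w·C=4×52=208
  J1: C=72, w·C=2×72=144
Σ w·C = 745
= 745


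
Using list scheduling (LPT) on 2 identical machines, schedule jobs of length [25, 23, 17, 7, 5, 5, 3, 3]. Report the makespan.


Jobs (LPT sorted): [25, 23, 17, 7, 5, 5, 3, 3]
Machines: 2
  J=25 → Machine 1 (load: 0+25=25)
  J=23 → Machine 2 (load: 0+23=23)
  J=17 → Machine 2 (load: 23+17=40)
  J=7 → Machine 1 (load: 25+7=32)
  J=5 → Machine 1 (load: 32+5=37)
  J=5 → Machine 1 (load: 37+5=42)
  J=3 → Machine 2 (load: 40+3=43)
  J=3 → Machine 1 (load: 42+3=45)
Machine loads: [45, 43]
Makespan = max = 45 time units


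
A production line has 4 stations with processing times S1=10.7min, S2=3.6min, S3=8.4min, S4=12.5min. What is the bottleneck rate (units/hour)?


Bottleneck = longest station time
Station times: [10.7, 3.6, 8.4, 12.5]
Max = 12.5 min
Rate = 60 / 12.5
= 4.80 units/hour (bottleneck: 12.5min)


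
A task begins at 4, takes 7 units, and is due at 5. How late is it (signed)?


Completion = 4 + 7 = 11
Lateness = C - d = 11 - 5
= 6


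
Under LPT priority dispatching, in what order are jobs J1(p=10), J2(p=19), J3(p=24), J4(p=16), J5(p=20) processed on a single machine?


LPT: sort by longest processing time first
  J3: p=24
  J5: p=20
  J2: p=19
  J4: p=16
  J1: p=10
Order: J3 → J5 → J2 → J4 → J1


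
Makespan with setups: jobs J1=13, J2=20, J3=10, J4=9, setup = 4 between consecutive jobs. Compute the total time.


Makespan = Σ processing + (n-1) × setup
= (13 + 20 + 10 + 9) + (4-1)×4
= 52 + 12
= 64 time units


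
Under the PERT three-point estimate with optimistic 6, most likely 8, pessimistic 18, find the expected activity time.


te = (o + 4m + p) / 6
= (6 + 4×8 + 18) / 6
= (6 + 32 + 18) / 6
= 56 / 6
= 9.33


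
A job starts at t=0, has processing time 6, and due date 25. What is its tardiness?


Completion = start + processing = 0 + 6 = 6
Tardiness = max(0, C - d) = max(0, 6 - 25)
= max(0, -19)
= 0


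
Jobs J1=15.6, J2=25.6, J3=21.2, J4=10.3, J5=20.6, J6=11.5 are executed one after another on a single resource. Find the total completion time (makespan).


Sequential makespan: sum all processing times
= 15.6 + 25.6 + 21.2 + 10.3 + 20.6 + 11.5
= 104.8 time units


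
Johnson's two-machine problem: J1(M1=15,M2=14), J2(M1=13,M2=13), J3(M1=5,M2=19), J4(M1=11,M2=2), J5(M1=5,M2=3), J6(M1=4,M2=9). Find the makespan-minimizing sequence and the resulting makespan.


Johnson's rule:
Group 1 (M1≤M2, sort by M1): ['J6', 'J3', 'J2']
Group 2 (M1>M2, sort desc M2): ['J1', 'J5', 'J4']
Sequence: J6 → J3 → J2 → J1 → J5 → J4
Makespan calculation:
  J6: M1 done=4, M2 done=13
  J3: M1 done=9, M2 done=32
  J2: M1 done=22, M2 done=45
  J1: M1 done=37, M2 done=59
  J5: M1 done=42, M2 done=62
  J4: M1 done=53, M2 done=64
= Sequence: J6 → J3 → J2 → J1 → J5 → J4, Makespan: 64


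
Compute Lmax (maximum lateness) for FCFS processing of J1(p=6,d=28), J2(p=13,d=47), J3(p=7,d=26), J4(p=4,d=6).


Lateness per job (L = C - d):
  J1: C=6, d=28, L=-22
  J2: C=19, d=47, L=-28
  J3: C=26, d=26, L=0
  J4: C=30, d=6, L=24
Lmax = max(-22, -28, 0, 24)
= 24


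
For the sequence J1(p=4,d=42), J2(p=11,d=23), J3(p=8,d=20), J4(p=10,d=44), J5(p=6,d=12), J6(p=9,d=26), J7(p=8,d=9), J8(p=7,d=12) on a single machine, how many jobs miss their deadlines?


Completion vs due date:
  J1: C=4, d=42 → on time
  J2: C=15, d=23 → on time
  J3: C=23, d=20 → TARDY
  J4: C=33, d=44 → on time
  J5: C=39, d=12 → TARDY
  J6: C=48, d=26 → TARDY
  J7: C=56, d=9 → TARDY
  J8: C=63, d=12 → TARDY
Tardy jobs: J3, J5, J6, J7, J8
Count = 5


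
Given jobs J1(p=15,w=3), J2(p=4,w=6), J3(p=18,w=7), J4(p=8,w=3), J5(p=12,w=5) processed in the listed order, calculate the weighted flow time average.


Completion times:
  J1: C=15, w×C=3×15=45
  J2: C=19, w×C=6×19=114
  J3: C=37, w×C=7×37=259
  J4: C=45, w×C=3×45=135
  J5: C=57, w×C=5×57=285
Sum w×C = 838
Sum w = 24
Weighted avg = 838/24
= 34.92


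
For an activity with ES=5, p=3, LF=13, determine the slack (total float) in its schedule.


EF = ES + duration = 5 + 3 = 8
LS = LF - duration = 13 - 3 = 10
Total Float = LF - EF = 13 - 8
(or LS - ES = 10 - 5)
= 5


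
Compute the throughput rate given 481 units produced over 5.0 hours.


Throughput = units / time
= 481 / 5.0
= 96.2 units/hour


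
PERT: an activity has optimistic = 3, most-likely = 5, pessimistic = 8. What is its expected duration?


te = (o + 4m + p) / 6
= (3 + 4×5 + 8) / 6
= (3 + 20 + 8) / 6
= 31 / 6
= 5.17


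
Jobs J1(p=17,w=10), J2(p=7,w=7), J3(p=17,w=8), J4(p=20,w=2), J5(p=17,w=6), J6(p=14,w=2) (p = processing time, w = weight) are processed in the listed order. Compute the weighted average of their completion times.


Completion times:
  J1: C=17, w×C=10×17=170
  J2: C=24, w×C=7×24=168
  J3: C=41, w×C=8×41=328
  J4: C=61, w×C=2×61=122
  J5: C=78, w×C=6×78=468
  J6: C=92, w×C=2×92=184
Sum w×C = 1440
Sum w = 35
Weighted avg = 1440/35
= 41.14


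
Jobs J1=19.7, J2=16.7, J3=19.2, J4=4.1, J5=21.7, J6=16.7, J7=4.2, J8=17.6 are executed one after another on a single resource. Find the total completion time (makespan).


Sequential makespan: sum all processing times
= 19.7 + 16.7 + 19.2 + 4.1 + 21.7 + 16.7 + 4.2 + 17.6
= 119.9 time units


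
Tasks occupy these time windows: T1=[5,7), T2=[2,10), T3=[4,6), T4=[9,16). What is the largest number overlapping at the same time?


Check each time point for overlaps:
  t=5: 3 tasks active (T1, T2, T3)
Max concurrent = 3


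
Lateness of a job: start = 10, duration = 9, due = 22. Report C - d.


Completion = 10 + 9 = 19
Lateness = C - d = 19 - 22
= -3


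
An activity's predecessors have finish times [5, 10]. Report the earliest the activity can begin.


ES = max of all predecessor completion times
Predecessors: [5, 10]
ES = max(5, 10)
= 10


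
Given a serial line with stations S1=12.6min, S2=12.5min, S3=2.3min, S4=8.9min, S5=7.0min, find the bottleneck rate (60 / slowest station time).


Bottleneck = longest station time
Station times: [12.6, 12.5, 2.3, 8.9, 7.0]
Max = 12.6 min
Rate = 60 / 12.6
= 4.76 units/hour (bottleneck: 12.6min)


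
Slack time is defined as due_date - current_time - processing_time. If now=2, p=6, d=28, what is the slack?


Slack = due - current_time - processing
= 28 - 2 - 6
= 20


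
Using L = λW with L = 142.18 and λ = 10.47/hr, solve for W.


Little's law: L = λW → W = L / λ
= 142.18 / 10.47
= 13.58 hours


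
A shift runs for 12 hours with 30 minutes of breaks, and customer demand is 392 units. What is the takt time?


Available = 12×60 - 30 = 690 min
Takt time = 690 / 392
= 1.76 min/unit


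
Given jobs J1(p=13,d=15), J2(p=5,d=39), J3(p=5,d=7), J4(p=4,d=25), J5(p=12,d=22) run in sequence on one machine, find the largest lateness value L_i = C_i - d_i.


Lateness per job (L = C - d):
  J1: C=13, d=15, L=-2
  J2: C=18, d=39, L=-21
  J3: C=23, d=7, L=16
  J4: C=27, d=25, L=2
  J5: C=39, d=22, L=17
Lmax = max(-2, -21, 16, 2, 17)
= 17


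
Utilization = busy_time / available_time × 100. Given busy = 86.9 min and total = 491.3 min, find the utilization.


Utilization = busy / total × 100
= 86.9 / 491.3 × 100
= 17.7%


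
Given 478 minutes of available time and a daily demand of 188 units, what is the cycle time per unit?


Cycle time = available time / demand
= 478 / 188
= 2.54 min/unit


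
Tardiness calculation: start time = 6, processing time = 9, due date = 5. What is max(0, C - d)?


Completion = start + processing = 6 + 9 = 15
Tardiness = max(0, C - d) = max(0, 15 - 5)
= max(0, 10)
= 10


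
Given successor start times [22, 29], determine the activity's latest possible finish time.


LF = min of all successor start times
Successors start at: [22, 29]
LF = min(22, 29)
= 22


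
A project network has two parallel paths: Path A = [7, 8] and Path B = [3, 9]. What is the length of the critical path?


Path A: 7 + 8 = 15
Path B: 3 + 9 = 12
Critical path = longest = max(15, 12)
= 15 (Path A)


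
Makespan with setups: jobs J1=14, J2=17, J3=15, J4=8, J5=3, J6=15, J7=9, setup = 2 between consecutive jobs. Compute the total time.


Makespan = Σ processing + (n-1) × setup
= (14 + 17 + 15 + 8 + 3 + 15 + 9) + (7-1)×2
= 81 + 12
= 93 time units


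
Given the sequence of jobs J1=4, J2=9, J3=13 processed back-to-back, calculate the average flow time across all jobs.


Completion times:
  J1: completes at 4
  J2: completes at 13
  J3: completes at 26
Sum = 43
Average = 43/3
= 14.33


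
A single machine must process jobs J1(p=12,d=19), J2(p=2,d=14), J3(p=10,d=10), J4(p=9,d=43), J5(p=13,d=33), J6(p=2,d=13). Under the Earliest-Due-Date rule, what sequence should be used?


EDD: sort by earliest due date
  J3: d=10, p=10
  J6: d=13, p=2
  J2: d=14, p=2
  J1: d=19, p=12
  J5: d=33, p=13
  J4: d=43, p=9
Order: J3 → J6 → J2 → J1 → J5 → J4


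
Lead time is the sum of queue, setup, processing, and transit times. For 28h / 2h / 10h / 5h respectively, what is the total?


Lead time = queue + setup + processing + transit
= 28 + 2 + 10 + 5
= 45 hours


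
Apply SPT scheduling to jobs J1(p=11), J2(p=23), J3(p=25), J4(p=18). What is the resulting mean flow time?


SPT order: J1 → J4 → J2 → J3
Completion times:
  J1: C=11
  J4: C=29
  J2: C=52
  J3: C=77
Sum = 169, n = 4
Mean flow = 169/4
= 42.25


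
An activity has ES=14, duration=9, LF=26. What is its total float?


EF = ES + duration = 14 + 9 = 23
LS = LF - duration = 26 - 9 = 17
Total Float = LF - EF = 26 - 23
(or LS - ES = 17 - 14)
= 3


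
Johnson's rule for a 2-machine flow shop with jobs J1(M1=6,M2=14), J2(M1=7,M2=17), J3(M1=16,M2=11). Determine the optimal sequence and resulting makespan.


Johnson's rule:
Group 1 (M1≤M2, sort by M1): ['J1', 'J2']
Group 2 (M1>M2, sort desc M2): ['J3']
Sequence: J1 → J2 → J3
Makespan calculation:
  J1: M1 done=6, M2 done=20
  J2: M1 done=13, M2 done=37
  J3: M1 done=29, M2 done=48
= Sequence: J1 → J2 → J3, Makespan: 48


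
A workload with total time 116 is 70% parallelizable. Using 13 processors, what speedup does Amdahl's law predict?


Amdahl's law: T_p = T × ((1-p) + p/N)
= 116 × ((1-0.7) + 0.7/13)
= 116 × (0.30 + 0.0538)
= 116 × 0.3538
= 41.05
Speedup = 116/41.05
= 2.83×


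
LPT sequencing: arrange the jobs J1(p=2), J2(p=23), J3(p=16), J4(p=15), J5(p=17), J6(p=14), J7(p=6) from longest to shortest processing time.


LPT: sort by longest processing time first
  J2: p=23
  J5: p=17
  J3: p=16
  J4: p=15
  J6: p=14
  J7: p=6
  J1: p=2
Order: J2 → J5 → J3 → J4 → J6 → J7 → J1


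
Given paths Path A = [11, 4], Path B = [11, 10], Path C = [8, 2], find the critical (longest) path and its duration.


Path A: 11 + 4 = 15
Path B: 11 + 10 = 21
Path C: 8 + 2 = 10
Critical path = longest = max(15, 21, 10)
= 21 (Path B)


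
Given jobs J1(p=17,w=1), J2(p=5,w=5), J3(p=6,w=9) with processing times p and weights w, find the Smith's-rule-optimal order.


WSPT (Smith's rule): sort by p/w ascending
  J3: p/w = 6/9 = 0.667
  J2: p/w = 5/5 = 1.000
  J1: p/w = 17/1 = 17.000
Order: J3 → J2 → J1


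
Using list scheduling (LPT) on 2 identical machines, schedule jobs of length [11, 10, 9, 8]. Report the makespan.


Jobs (LPT sorted): [11, 10, 9, 8]
Machines: 2
  J=11 → Machine 1 (load: 0+11=11)
  J=10 → Machine 2 (load: 0+10=10)
  J=9 → Machine 2 (load: 10+9=19)
  J=8 → Machine 1 (load: 11+8=19)
Machine loads: [19, 19]
Makespan = max = 19 time units


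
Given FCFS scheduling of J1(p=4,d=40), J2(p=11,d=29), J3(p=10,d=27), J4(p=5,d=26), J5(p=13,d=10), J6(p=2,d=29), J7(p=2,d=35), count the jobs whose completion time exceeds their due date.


Completion vs due date:
  J1: C=4, d=40 → on time
  J2: C=15, d=29 → on time
  J3: C=25, d=27 → on time
  J4: C=30, d=26 → TARDY
  J5: C=43, d=10 → TARDY
  J6: C=45, d=29 → TARDY
  J7: C=47, d=35 → TARDY
Tardy jobs: J4, J5, J6, J7
Count = 4


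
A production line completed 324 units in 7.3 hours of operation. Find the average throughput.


Throughput = units / time
= 324 / 7.3
= 44.4 units/hour


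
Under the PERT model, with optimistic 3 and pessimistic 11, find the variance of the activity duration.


σ² = ((p - o) / 6)² = (p - o)² / 36
= (11 - 3)² / 36
= 8² / 36
= 64 / 36
= 1.7778


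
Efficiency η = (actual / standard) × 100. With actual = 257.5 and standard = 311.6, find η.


Efficiency = (actual / standard) × 100
= (257.5 / 311.6) × 100
= 82.6%


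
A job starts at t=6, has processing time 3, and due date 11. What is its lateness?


Completion = 6 + 3 = 9
Lateness = C - d = 9 - 11
= -2


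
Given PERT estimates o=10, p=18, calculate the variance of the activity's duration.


σ² = ((p - o) / 6)² = (p - o)² / 36
= (18 - 10)² / 36
= 8² / 36
= 64 / 36
= 1.7778


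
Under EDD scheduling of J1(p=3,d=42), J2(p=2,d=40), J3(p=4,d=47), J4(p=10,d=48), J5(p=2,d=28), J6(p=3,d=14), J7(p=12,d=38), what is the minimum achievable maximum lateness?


EDD order: J6 → J5 → J7 → J2 → J1 → J3 → J4
Completion and lateness:
  J6: C=3, d=14, L=3-14=-11
  J5: C=5, d=28, L=5-28=-23
  J7: C=17, d=38, L=17-38=-21
  J2: C=19, d=40, L=19-40=-21
  J1: C=22, d=42, L=22-42=-20
  J3: C=26, d=47, L=26-47=-21
  J4: C=36, d=48, L=36-48=-12
Lmax = max(-11, -23, -21, -21, -20, -21, -12)
= -11


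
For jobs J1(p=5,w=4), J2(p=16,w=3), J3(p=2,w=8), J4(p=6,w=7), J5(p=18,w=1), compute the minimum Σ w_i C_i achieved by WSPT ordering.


WSPT order (by p/w): J3 → J4 → J1 → J2 → J5
  J3: C=2, w·C=8×2=16
  J4: C=8, w·C=7×8=56
  J1: C=13, w·C=4×13=52
  J2: C=29, w·C=3×29=87
  J5: C=47, w·C=1×47=47
Σ w·C = 258
= 258


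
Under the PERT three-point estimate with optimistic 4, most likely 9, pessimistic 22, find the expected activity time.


te = (o + 4m + p) / 6
= (4 + 4×9 + 22) / 6
= (4 + 36 + 22) / 6
= 62 / 6
= 10.33


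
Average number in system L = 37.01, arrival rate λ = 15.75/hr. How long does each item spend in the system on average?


Little's law: L = λW → W = L / λ
= 37.01 / 15.75
= 2.35 hours


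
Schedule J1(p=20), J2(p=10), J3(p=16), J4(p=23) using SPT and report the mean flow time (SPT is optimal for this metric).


SPT order: J2 → J3 → J1 → J4
Completion times:
  J2: C=10
  J3: C=26
  J1: C=46
  J4: C=69
Sum = 151, n = 4
Mean flow = 151/4
= 37.75


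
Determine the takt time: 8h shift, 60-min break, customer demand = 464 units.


Available = 8×60 - 60 = 420 min
Takt time = 420 / 464
= 0.91 min/unit
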